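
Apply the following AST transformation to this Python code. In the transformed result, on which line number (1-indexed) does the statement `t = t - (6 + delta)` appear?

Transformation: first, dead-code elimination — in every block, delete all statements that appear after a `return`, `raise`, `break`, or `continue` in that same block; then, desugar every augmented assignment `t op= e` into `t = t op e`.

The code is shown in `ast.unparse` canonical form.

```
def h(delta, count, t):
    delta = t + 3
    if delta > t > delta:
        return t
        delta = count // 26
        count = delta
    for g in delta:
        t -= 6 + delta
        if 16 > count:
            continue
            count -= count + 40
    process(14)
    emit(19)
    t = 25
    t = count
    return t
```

Transformed code:
def h(delta, count, t):
    delta = t + 3
    if delta > t > delta:
        return t
    for g in delta:
        t = t - (6 + delta)
        if 16 > count:
            continue
    process(14)
    emit(19)
    t = 25
    t = count
    return t

6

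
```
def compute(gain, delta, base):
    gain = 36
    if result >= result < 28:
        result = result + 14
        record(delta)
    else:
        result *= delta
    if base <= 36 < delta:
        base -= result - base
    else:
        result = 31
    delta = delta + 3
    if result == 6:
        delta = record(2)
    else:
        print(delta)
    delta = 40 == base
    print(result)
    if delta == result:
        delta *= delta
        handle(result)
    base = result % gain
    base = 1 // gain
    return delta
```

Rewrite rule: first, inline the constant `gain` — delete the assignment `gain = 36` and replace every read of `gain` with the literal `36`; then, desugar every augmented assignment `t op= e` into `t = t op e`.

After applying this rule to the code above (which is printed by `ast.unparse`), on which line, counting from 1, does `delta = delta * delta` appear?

Transformed code:
def compute(gain, delta, base):
    if result >= result < 28:
        result = result + 14
        record(delta)
    else:
        result = result * delta
    if base <= 36 < delta:
        base = base - (result - base)
    else:
        result = 31
    delta = delta + 3
    if result == 6:
        delta = record(2)
    else:
        print(delta)
    delta = 40 == base
    print(result)
    if delta == result:
        delta = delta * delta
        handle(result)
    base = result % 36
    base = 1 // 36
    return delta

19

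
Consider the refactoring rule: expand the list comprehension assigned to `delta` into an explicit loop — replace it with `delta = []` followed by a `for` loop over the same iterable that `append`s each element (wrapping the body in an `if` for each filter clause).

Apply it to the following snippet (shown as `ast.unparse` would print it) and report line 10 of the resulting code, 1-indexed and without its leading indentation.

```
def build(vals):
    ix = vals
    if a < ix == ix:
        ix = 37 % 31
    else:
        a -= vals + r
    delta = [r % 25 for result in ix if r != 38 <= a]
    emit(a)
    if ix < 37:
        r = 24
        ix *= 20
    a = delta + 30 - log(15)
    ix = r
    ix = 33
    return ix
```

Transformed code:
def build(vals):
    ix = vals
    if a < ix == ix:
        ix = 37 % 31
    else:
        a -= vals + r
    delta = []
    for result in ix:
        if r != 38 <= a:
            delta.append(r % 25)
    emit(a)
    if ix < 37:
        r = 24
        ix *= 20
    a = delta + 30 - log(15)
    ix = r
    ix = 33
    return ix

delta.append(r % 25)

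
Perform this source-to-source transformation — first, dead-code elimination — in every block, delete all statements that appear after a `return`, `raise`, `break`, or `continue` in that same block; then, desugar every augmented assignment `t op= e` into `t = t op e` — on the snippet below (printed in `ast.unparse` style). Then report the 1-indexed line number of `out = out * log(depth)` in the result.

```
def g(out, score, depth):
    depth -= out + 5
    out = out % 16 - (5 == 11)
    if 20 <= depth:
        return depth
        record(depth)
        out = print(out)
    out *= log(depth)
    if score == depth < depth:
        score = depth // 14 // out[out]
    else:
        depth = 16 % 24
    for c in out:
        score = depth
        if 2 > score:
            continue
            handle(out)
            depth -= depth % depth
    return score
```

Transformed code:
def g(out, score, depth):
    depth = depth - (out + 5)
    out = out % 16 - (5 == 11)
    if 20 <= depth:
        return depth
    out = out * log(depth)
    if score == depth < depth:
        score = depth // 14 // out[out]
    else:
        depth = 16 % 24
    for c in out:
        score = depth
        if 2 > score:
            continue
    return score

6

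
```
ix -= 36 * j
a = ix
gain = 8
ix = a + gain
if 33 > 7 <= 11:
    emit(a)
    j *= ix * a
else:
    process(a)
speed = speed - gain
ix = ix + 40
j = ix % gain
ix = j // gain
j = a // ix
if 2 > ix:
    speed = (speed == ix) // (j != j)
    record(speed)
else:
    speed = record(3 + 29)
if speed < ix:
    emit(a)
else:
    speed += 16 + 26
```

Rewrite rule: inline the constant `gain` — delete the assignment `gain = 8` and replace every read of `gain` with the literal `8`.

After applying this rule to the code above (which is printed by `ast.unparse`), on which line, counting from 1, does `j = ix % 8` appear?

11

Transformed code:
ix -= 36 * j
a = ix
ix = a + 8
if 33 > 7 <= 11:
    emit(a)
    j *= ix * a
else:
    process(a)
speed = speed - 8
ix = ix + 40
j = ix % 8
ix = j // 8
j = a // ix
if 2 > ix:
    speed = (speed == ix) // (j != j)
    record(speed)
else:
    speed = record(3 + 29)
if speed < ix:
    emit(a)
else:
    speed += 16 + 26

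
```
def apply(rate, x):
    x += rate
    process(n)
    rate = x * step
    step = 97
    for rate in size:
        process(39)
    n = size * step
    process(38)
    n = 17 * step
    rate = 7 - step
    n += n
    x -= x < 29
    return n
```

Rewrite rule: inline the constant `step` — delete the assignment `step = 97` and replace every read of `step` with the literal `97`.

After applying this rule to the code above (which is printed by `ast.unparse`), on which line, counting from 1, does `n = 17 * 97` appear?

Transformed code:
def apply(rate, x):
    x += rate
    process(n)
    rate = x * 97
    for rate in size:
        process(39)
    n = size * 97
    process(38)
    n = 17 * 97
    rate = 7 - 97
    n += n
    x -= x < 29
    return n

9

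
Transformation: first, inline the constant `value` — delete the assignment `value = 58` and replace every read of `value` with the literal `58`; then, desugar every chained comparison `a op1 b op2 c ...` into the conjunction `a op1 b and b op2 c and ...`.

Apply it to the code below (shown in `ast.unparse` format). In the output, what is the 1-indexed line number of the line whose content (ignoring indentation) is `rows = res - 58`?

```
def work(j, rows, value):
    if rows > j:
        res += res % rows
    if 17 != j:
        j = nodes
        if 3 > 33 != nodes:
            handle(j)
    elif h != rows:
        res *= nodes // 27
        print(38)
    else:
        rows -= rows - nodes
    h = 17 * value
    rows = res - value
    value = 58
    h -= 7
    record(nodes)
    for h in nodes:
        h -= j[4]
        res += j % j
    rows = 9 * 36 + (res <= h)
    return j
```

Transformed code:
def work(j, rows, value):
    if rows > j:
        res += res % rows
    if 17 != j:
        j = nodes
        if 3 > 33 and 33 != nodes:
            handle(j)
    elif h != rows:
        res *= nodes // 27
        print(38)
    else:
        rows -= rows - nodes
    h = 17 * 58
    rows = res - 58
    h -= 7
    record(nodes)
    for h in nodes:
        h -= j[4]
        res += j % j
    rows = 9 * 36 + (res <= h)
    return j

14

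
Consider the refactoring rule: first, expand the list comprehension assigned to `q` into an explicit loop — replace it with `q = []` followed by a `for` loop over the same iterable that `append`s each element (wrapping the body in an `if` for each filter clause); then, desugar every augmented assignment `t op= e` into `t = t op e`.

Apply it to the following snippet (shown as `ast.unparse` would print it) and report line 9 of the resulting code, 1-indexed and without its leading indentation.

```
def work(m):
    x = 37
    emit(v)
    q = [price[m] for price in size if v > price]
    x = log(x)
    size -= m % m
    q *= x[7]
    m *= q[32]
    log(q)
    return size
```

Transformed code:
def work(m):
    x = 37
    emit(v)
    q = []
    for price in size:
        if v > price:
            q.append(price[m])
    x = log(x)
    size = size - m % m
    q = q * x[7]
    m = m * q[32]
    log(q)
    return size

size = size - m % m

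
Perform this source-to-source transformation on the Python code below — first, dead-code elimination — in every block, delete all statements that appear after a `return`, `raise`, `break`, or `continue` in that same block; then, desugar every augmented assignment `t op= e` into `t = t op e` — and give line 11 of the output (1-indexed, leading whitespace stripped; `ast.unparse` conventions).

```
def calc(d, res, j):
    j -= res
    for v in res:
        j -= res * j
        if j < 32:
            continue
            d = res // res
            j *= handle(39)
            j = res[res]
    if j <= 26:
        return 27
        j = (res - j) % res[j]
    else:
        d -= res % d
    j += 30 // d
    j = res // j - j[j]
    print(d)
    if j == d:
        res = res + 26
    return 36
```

j = j + 30 // d

Transformed code:
def calc(d, res, j):
    j = j - res
    for v in res:
        j = j - res * j
        if j < 32:
            continue
    if j <= 26:
        return 27
    else:
        d = d - res % d
    j = j + 30 // d
    j = res // j - j[j]
    print(d)
    if j == d:
        res = res + 26
    return 36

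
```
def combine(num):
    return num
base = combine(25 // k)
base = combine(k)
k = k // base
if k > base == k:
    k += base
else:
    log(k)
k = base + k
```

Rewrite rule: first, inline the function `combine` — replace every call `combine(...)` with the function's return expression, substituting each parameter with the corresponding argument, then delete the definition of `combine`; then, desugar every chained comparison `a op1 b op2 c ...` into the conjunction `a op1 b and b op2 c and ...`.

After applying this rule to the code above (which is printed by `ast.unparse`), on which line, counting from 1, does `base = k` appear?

2

Transformed code:
base = 25 // k
base = k
k = k // base
if k > base and base == k:
    k += base
else:
    log(k)
k = base + k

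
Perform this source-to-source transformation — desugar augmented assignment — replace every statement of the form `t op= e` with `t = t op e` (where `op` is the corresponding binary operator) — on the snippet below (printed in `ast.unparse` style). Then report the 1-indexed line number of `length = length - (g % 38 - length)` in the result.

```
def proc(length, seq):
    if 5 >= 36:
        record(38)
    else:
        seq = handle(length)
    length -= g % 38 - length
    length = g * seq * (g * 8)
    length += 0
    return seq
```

6

Transformed code:
def proc(length, seq):
    if 5 >= 36:
        record(38)
    else:
        seq = handle(length)
    length = length - (g % 38 - length)
    length = g * seq * (g * 8)
    length = length + 0
    return seq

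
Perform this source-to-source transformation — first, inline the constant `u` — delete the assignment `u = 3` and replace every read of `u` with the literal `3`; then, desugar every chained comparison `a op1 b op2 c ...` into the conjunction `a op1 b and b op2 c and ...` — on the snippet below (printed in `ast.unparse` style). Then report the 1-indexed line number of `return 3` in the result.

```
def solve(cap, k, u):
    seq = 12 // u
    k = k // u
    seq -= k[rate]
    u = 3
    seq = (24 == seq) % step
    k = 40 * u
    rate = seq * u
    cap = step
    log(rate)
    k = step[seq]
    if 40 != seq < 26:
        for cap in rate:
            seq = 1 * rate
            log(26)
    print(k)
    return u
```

Transformed code:
def solve(cap, k, u):
    seq = 12 // 3
    k = k // 3
    seq -= k[rate]
    seq = (24 == seq) % step
    k = 40 * 3
    rate = seq * 3
    cap = step
    log(rate)
    k = step[seq]
    if 40 != seq and seq < 26:
        for cap in rate:
            seq = 1 * rate
            log(26)
    print(k)
    return 3

16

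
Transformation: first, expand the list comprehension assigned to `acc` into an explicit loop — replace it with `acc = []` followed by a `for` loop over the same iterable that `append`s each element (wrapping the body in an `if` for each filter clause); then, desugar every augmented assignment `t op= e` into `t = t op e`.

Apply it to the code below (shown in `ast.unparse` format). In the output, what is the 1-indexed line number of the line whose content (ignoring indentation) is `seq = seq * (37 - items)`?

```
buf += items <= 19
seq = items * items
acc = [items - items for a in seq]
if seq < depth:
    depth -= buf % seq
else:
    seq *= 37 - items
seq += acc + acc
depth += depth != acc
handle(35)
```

9

Transformed code:
buf = buf + (items <= 19)
seq = items * items
acc = []
for a in seq:
    acc.append(items - items)
if seq < depth:
    depth = depth - buf % seq
else:
    seq = seq * (37 - items)
seq = seq + (acc + acc)
depth = depth + (depth != acc)
handle(35)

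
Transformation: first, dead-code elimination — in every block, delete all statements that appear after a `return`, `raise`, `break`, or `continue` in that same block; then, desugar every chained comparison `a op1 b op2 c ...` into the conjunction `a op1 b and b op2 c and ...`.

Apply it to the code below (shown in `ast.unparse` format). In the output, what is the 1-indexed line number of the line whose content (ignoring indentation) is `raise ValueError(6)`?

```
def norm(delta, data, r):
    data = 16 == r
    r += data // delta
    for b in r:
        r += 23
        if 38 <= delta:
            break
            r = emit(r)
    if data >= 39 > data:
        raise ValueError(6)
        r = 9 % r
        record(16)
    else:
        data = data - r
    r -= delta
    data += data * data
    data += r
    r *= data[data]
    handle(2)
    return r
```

Transformed code:
def norm(delta, data, r):
    data = 16 == r
    r += data // delta
    for b in r:
        r += 23
        if 38 <= delta:
            break
    if data >= 39 and 39 > data:
        raise ValueError(6)
    else:
        data = data - r
    r -= delta
    data += data * data
    data += r
    r *= data[data]
    handle(2)
    return r

9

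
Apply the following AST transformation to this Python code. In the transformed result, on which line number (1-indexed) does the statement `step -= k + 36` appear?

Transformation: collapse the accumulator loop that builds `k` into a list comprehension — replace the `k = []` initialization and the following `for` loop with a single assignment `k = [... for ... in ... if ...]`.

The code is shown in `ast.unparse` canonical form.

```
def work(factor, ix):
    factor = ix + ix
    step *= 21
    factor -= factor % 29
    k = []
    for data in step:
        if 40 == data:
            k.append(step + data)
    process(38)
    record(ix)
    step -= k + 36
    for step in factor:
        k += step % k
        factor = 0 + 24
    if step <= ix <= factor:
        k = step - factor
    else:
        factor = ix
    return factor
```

Transformed code:
def work(factor, ix):
    factor = ix + ix
    step *= 21
    factor -= factor % 29
    k = [step + data for data in step if 40 == data]
    process(38)
    record(ix)
    step -= k + 36
    for step in factor:
        k += step % k
        factor = 0 + 24
    if step <= ix <= factor:
        k = step - factor
    else:
        factor = ix
    return factor

8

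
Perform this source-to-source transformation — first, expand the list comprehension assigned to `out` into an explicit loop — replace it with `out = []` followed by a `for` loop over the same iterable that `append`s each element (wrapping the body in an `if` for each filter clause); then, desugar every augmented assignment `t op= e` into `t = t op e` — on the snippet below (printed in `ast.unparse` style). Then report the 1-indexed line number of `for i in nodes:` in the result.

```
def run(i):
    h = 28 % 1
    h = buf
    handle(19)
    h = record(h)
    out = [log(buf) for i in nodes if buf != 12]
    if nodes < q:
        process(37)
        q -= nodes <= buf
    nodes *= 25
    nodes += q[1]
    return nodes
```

7

Transformed code:
def run(i):
    h = 28 % 1
    h = buf
    handle(19)
    h = record(h)
    out = []
    for i in nodes:
        if buf != 12:
            out.append(log(buf))
    if nodes < q:
        process(37)
        q = q - (nodes <= buf)
    nodes = nodes * 25
    nodes = nodes + q[1]
    return nodes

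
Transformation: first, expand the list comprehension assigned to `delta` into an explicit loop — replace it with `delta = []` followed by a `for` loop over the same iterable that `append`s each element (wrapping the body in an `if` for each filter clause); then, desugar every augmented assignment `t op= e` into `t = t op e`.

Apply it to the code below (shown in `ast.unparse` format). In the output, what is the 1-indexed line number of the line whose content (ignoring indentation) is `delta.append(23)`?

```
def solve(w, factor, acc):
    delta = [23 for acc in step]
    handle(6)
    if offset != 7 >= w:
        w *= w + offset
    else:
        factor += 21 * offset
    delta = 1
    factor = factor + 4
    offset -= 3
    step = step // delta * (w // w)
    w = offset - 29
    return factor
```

Transformed code:
def solve(w, factor, acc):
    delta = []
    for acc in step:
        delta.append(23)
    handle(6)
    if offset != 7 >= w:
        w = w * (w + offset)
    else:
        factor = factor + 21 * offset
    delta = 1
    factor = factor + 4
    offset = offset - 3
    step = step // delta * (w // w)
    w = offset - 29
    return factor

4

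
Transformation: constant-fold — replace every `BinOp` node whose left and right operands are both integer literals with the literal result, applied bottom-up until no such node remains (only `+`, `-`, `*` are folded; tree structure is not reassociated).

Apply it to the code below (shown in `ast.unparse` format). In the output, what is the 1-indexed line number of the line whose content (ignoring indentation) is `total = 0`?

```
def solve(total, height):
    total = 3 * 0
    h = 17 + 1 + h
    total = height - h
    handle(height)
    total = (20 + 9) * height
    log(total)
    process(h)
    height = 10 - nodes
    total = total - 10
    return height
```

Transformed code:
def solve(total, height):
    total = 0
    h = 18 + h
    total = height - h
    handle(height)
    total = 29 * height
    log(total)
    process(h)
    height = 10 - nodes
    total = total - 10
    return height

2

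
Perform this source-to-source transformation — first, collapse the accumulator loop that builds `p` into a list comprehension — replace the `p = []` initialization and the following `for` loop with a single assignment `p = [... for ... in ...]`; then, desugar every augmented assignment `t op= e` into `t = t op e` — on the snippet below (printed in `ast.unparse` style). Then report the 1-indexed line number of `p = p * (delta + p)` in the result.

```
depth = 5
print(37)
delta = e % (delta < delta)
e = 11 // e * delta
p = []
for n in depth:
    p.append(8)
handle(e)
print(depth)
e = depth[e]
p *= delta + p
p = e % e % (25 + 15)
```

Transformed code:
depth = 5
print(37)
delta = e % (delta < delta)
e = 11 // e * delta
p = [8 for n in depth]
handle(e)
print(depth)
e = depth[e]
p = p * (delta + p)
p = e % e % (25 + 15)

9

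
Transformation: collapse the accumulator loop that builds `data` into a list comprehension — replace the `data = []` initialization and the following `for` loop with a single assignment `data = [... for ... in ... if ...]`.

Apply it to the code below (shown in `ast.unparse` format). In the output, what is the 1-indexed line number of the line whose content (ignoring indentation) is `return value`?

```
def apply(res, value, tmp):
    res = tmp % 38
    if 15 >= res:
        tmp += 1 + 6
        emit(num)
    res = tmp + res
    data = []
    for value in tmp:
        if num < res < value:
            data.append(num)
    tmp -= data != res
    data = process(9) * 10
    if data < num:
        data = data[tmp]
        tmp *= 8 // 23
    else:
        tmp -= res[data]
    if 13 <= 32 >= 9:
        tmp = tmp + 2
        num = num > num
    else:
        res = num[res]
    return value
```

Transformed code:
def apply(res, value, tmp):
    res = tmp % 38
    if 15 >= res:
        tmp += 1 + 6
        emit(num)
    res = tmp + res
    data = [num for value in tmp if num < res < value]
    tmp -= data != res
    data = process(9) * 10
    if data < num:
        data = data[tmp]
        tmp *= 8 // 23
    else:
        tmp -= res[data]
    if 13 <= 32 >= 9:
        tmp = tmp + 2
        num = num > num
    else:
        res = num[res]
    return value

20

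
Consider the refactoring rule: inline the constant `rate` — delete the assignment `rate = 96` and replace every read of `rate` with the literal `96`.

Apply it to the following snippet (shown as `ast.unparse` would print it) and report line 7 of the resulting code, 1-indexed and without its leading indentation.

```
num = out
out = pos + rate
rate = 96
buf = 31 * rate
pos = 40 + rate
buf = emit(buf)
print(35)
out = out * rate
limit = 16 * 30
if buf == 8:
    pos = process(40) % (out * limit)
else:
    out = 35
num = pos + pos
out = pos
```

out = out * 96

Transformed code:
num = out
out = pos + 96
buf = 31 * 96
pos = 40 + 96
buf = emit(buf)
print(35)
out = out * 96
limit = 16 * 30
if buf == 8:
    pos = process(40) % (out * limit)
else:
    out = 35
num = pos + pos
out = pos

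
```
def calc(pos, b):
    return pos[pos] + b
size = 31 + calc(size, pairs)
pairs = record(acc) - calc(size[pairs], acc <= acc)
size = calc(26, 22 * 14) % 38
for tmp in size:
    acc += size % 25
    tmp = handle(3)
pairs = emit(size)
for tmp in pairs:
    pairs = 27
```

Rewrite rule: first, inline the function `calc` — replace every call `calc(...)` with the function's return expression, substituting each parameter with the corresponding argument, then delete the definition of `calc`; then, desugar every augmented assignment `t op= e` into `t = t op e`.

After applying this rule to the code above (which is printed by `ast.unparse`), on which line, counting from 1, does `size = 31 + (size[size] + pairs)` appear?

1

Transformed code:
size = 31 + (size[size] + pairs)
pairs = record(acc) - (size[pairs][size[pairs]] + (acc <= acc))
size = (26[26] + 22 * 14) % 38
for tmp in size:
    acc = acc + size % 25
    tmp = handle(3)
pairs = emit(size)
for tmp in pairs:
    pairs = 27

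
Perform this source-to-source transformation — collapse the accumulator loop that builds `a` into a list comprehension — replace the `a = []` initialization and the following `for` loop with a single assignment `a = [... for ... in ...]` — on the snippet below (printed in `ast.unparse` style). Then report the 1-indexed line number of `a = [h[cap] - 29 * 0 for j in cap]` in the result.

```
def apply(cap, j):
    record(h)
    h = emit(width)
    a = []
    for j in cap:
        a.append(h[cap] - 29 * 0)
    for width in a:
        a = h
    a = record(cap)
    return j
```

4

Transformed code:
def apply(cap, j):
    record(h)
    h = emit(width)
    a = [h[cap] - 29 * 0 for j in cap]
    for width in a:
        a = h
    a = record(cap)
    return j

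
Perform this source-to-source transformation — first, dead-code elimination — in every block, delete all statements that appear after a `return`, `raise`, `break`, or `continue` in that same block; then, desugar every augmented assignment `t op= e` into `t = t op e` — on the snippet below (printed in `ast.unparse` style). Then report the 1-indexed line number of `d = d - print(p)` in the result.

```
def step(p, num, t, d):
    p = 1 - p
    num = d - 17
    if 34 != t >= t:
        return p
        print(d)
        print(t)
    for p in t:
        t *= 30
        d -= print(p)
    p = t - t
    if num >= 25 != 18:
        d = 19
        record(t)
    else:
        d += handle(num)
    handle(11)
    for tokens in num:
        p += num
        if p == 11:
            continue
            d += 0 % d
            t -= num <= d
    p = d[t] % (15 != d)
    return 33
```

Transformed code:
def step(p, num, t, d):
    p = 1 - p
    num = d - 17
    if 34 != t >= t:
        return p
    for p in t:
        t = t * 30
        d = d - print(p)
    p = t - t
    if num >= 25 != 18:
        d = 19
        record(t)
    else:
        d = d + handle(num)
    handle(11)
    for tokens in num:
        p = p + num
        if p == 11:
            continue
    p = d[t] % (15 != d)
    return 33

8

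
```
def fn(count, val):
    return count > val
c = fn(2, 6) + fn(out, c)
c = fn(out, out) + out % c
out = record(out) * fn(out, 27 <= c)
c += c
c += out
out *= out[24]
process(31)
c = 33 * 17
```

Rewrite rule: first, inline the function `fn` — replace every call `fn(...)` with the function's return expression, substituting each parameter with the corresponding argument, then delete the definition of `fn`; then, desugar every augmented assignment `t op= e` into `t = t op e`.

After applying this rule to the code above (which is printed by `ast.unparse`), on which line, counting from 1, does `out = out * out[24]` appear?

Transformed code:
c = (2 > 6) + (out > c)
c = (out > out) + out % c
out = record(out) * (out > (27 <= c))
c = c + c
c = c + out
out = out * out[24]
process(31)
c = 33 * 17

6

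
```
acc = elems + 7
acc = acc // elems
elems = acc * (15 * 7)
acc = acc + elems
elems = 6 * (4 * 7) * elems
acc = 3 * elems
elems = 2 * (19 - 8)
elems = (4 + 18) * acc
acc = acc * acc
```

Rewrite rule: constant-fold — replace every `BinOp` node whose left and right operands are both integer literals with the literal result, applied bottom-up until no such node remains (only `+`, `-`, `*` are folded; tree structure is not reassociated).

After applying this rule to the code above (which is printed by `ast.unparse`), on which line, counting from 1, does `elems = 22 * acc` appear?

Transformed code:
acc = elems + 7
acc = acc // elems
elems = acc * 105
acc = acc + elems
elems = 168 * elems
acc = 3 * elems
elems = 22
elems = 22 * acc
acc = acc * acc

8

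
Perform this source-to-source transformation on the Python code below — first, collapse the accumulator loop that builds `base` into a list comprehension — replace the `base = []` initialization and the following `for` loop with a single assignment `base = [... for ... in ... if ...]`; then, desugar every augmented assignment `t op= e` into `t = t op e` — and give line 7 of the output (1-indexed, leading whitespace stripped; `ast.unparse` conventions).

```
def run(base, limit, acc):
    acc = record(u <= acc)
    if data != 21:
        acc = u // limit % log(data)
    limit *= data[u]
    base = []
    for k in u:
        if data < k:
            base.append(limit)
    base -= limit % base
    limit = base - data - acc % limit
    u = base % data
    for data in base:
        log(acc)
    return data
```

Transformed code:
def run(base, limit, acc):
    acc = record(u <= acc)
    if data != 21:
        acc = u // limit % log(data)
    limit = limit * data[u]
    base = [limit for k in u if data < k]
    base = base - limit % base
    limit = base - data - acc % limit
    u = base % data
    for data in base:
        log(acc)
    return data

base = base - limit % base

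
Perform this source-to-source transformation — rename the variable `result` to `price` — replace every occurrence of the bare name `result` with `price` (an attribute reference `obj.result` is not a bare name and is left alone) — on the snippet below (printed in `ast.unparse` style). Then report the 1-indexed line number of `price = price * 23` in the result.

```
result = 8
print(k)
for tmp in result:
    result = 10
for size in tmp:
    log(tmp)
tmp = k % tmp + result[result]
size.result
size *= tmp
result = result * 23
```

10

Transformed code:
price = 8
print(k)
for tmp in price:
    price = 10
for size in tmp:
    log(tmp)
tmp = k % tmp + price[price]
size.result
size *= tmp
price = price * 23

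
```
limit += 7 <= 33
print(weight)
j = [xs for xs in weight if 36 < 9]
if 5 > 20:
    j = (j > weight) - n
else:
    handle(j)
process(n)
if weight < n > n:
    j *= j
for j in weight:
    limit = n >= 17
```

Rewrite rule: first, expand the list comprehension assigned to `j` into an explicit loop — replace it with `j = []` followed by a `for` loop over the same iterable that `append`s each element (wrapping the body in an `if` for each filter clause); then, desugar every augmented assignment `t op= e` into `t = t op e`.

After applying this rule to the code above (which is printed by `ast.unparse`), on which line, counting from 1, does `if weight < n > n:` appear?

12

Transformed code:
limit = limit + (7 <= 33)
print(weight)
j = []
for xs in weight:
    if 36 < 9:
        j.append(xs)
if 5 > 20:
    j = (j > weight) - n
else:
    handle(j)
process(n)
if weight < n > n:
    j = j * j
for j in weight:
    limit = n >= 17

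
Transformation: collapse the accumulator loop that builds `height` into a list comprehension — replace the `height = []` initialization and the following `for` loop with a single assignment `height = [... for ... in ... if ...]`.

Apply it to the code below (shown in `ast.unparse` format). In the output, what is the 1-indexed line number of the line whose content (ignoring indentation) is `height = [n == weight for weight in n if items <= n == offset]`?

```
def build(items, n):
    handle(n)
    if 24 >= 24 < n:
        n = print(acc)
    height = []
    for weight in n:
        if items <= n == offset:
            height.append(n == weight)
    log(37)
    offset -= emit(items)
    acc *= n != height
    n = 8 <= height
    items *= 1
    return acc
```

5

Transformed code:
def build(items, n):
    handle(n)
    if 24 >= 24 < n:
        n = print(acc)
    height = [n == weight for weight in n if items <= n == offset]
    log(37)
    offset -= emit(items)
    acc *= n != height
    n = 8 <= height
    items *= 1
    return acc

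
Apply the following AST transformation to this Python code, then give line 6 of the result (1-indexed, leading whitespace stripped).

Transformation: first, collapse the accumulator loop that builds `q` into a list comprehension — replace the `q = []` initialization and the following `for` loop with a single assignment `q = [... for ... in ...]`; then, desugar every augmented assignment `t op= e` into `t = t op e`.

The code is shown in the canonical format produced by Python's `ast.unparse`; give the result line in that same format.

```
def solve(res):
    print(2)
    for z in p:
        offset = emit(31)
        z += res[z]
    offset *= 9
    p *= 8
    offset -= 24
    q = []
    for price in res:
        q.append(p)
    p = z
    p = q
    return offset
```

offset = offset * 9

Transformed code:
def solve(res):
    print(2)
    for z in p:
        offset = emit(31)
        z = z + res[z]
    offset = offset * 9
    p = p * 8
    offset = offset - 24
    q = [p for price in res]
    p = z
    p = q
    return offset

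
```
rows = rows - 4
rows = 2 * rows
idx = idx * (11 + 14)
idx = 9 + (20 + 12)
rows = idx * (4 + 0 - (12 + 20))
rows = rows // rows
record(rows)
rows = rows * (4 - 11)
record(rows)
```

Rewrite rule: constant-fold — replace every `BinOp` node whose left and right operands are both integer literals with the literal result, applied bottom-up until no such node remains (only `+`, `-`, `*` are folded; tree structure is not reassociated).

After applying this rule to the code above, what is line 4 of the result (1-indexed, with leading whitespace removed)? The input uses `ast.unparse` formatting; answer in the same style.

Transformed code:
rows = rows - 4
rows = 2 * rows
idx = idx * 25
idx = 41
rows = idx * -28
rows = rows // rows
record(rows)
rows = rows * -7
record(rows)

idx = 41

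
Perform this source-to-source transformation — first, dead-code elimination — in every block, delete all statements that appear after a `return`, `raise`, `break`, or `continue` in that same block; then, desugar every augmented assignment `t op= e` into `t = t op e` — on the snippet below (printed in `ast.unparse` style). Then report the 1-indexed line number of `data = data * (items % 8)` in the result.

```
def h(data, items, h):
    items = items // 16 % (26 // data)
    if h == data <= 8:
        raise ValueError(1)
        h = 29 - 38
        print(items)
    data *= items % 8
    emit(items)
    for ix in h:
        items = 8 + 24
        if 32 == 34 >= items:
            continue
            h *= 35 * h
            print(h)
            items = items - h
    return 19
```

Transformed code:
def h(data, items, h):
    items = items // 16 % (26 // data)
    if h == data <= 8:
        raise ValueError(1)
    data = data * (items % 8)
    emit(items)
    for ix in h:
        items = 8 + 24
        if 32 == 34 >= items:
            continue
    return 19

5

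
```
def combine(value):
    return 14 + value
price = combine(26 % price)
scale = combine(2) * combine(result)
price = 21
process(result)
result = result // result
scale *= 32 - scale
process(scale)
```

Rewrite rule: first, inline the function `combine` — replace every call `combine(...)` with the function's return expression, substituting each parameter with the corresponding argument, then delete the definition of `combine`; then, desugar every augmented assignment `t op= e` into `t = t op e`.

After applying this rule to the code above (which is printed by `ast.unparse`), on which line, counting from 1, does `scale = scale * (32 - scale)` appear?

6

Transformed code:
price = 14 + 26 % price
scale = (14 + 2) * (14 + result)
price = 21
process(result)
result = result // result
scale = scale * (32 - scale)
process(scale)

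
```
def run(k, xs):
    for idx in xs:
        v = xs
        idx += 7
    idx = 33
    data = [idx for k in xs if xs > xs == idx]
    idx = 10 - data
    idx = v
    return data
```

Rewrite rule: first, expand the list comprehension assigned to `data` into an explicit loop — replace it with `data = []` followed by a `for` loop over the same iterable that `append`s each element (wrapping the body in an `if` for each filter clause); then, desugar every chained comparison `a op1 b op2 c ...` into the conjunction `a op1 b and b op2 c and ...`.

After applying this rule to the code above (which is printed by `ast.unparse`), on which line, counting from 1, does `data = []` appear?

Transformed code:
def run(k, xs):
    for idx in xs:
        v = xs
        idx += 7
    idx = 33
    data = []
    for k in xs:
        if xs > xs and xs == idx:
            data.append(idx)
    idx = 10 - data
    idx = v
    return data

6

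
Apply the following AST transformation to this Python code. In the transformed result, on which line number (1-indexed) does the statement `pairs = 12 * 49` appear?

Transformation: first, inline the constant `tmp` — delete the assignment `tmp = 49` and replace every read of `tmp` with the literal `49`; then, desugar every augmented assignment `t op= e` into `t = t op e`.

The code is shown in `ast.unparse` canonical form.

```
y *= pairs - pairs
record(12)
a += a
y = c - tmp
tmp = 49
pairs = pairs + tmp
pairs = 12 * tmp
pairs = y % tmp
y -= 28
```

Transformed code:
y = y * (pairs - pairs)
record(12)
a = a + a
y = c - 49
pairs = pairs + 49
pairs = 12 * 49
pairs = y % 49
y = y - 28

6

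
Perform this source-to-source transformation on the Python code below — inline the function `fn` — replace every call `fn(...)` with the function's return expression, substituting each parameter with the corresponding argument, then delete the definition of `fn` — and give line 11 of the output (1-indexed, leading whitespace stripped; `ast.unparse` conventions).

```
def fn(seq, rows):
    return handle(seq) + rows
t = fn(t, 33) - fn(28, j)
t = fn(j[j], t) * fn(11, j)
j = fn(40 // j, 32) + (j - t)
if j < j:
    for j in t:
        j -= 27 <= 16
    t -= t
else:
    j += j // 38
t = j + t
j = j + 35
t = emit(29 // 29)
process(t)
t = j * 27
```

Transformed code:
t = handle(t) + 33 - (handle(28) + j)
t = (handle(j[j]) + t) * (handle(11) + j)
j = handle(40 // j) + 32 + (j - t)
if j < j:
    for j in t:
        j -= 27 <= 16
    t -= t
else:
    j += j // 38
t = j + t
j = j + 35
t = emit(29 // 29)
process(t)
t = j * 27

j = j + 35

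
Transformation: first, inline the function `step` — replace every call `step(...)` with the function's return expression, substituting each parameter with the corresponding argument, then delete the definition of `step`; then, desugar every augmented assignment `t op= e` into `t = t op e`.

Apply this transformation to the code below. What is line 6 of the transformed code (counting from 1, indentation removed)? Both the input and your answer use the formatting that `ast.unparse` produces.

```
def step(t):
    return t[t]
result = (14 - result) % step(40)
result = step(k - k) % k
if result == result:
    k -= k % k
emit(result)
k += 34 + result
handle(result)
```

k = k + (34 + result)

Transformed code:
result = (14 - result) % 40[40]
result = (k - k)[k - k] % k
if result == result:
    k = k - k % k
emit(result)
k = k + (34 + result)
handle(result)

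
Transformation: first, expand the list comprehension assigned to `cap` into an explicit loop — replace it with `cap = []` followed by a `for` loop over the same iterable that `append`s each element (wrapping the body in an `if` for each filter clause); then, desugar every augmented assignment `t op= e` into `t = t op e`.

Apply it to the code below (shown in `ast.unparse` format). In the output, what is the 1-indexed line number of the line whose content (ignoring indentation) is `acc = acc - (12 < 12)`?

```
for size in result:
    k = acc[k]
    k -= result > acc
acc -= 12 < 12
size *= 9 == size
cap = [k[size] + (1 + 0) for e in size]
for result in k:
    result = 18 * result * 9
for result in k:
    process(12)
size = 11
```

4

Transformed code:
for size in result:
    k = acc[k]
    k = k - (result > acc)
acc = acc - (12 < 12)
size = size * (9 == size)
cap = []
for e in size:
    cap.append(k[size] + (1 + 0))
for result in k:
    result = 18 * result * 9
for result in k:
    process(12)
size = 11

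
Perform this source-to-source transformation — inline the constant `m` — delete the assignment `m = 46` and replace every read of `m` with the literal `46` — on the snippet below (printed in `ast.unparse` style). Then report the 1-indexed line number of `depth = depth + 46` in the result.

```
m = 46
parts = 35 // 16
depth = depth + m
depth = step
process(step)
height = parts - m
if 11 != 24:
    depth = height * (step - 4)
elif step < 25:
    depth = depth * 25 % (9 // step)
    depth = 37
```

Transformed code:
parts = 35 // 16
depth = depth + 46
depth = step
process(step)
height = parts - 46
if 11 != 24:
    depth = height * (step - 4)
elif step < 25:
    depth = depth * 25 % (9 // step)
    depth = 37

2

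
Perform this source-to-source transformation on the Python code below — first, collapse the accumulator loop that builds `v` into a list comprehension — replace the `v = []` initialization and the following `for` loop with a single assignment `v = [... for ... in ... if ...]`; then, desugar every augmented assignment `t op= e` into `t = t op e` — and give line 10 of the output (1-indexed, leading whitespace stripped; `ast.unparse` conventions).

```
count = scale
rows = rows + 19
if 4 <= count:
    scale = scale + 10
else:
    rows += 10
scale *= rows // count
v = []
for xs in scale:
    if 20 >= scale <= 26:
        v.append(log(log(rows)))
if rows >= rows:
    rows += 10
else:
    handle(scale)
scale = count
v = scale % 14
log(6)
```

rows = rows + 10

Transformed code:
count = scale
rows = rows + 19
if 4 <= count:
    scale = scale + 10
else:
    rows = rows + 10
scale = scale * (rows // count)
v = [log(log(rows)) for xs in scale if 20 >= scale <= 26]
if rows >= rows:
    rows = rows + 10
else:
    handle(scale)
scale = count
v = scale % 14
log(6)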